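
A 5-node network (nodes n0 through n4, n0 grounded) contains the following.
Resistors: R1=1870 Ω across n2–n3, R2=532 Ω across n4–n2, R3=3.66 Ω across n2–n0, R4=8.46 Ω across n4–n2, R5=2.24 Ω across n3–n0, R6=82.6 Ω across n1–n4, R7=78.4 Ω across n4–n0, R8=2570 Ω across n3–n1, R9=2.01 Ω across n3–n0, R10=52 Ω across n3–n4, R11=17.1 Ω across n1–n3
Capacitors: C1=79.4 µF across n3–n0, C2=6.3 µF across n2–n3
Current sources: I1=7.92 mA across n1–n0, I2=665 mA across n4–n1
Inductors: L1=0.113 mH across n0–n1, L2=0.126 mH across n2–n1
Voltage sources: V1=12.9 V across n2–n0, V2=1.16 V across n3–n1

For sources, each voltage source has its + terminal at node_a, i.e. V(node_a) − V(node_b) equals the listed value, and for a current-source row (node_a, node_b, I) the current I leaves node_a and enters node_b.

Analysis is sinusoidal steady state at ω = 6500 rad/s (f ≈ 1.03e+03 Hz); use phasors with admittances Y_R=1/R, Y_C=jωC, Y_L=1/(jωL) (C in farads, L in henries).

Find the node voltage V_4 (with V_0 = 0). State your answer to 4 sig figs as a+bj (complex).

Apply KCL at each of the 4 non-ground nodes and solve the resulting linear system.
Node n1: branches {I1, R6, L1, R8, I2, R11, L2, V2} → V_1 = 6.320-3.165j
Node n2: branches {R1, R2, R3, R4, C2, L2, V1} → V_2 = 12.90+0.000j
Node n3: branches {R1, C1, C2, R5, R8, R9, R10, R11, V2} → V_3 = 7.480-3.165j
Node n4: branches {R2, R4, R6, R7, I2, R10} → V_4 = 6.727-0.6041j
Source currents: i(V1)=-8.003+7.739j, i(V2)=-8.903-0.6000j

6.727-0.6041j V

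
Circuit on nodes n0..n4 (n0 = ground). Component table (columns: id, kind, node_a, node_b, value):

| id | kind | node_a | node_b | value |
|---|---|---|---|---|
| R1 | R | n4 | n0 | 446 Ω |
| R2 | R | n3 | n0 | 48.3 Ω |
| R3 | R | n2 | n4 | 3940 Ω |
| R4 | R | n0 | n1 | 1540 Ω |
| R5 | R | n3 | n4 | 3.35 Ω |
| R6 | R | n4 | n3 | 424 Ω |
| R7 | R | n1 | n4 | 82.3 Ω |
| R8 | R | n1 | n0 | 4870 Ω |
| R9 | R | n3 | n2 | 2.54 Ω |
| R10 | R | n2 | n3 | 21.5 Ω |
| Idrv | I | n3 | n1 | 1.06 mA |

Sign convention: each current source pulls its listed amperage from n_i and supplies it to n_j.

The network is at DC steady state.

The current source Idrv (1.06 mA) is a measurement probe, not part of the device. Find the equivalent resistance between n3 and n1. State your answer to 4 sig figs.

Element admittances at DC:
  Y(R1) = 0.002242 S between n4,n0
  Y(R2) = 0.02070 S between n3,n0
  Y(R3) = 0.0002538 S between n2,n4
  Y(R4) = 0.0006494 S between n0,n1
  Y(R5) = 0.2985 S between n3,n4
  Y(R6) = 0.002358 S between n4,n3
  Y(R7) = 0.01215 S between n1,n4
  Y(R8) = 0.0002053 S between n1,n0
  Y(R9) = 0.3937 S between n3,n2
  Y(R10) = 0.04651 S between n2,n3
  Idrv: injects 0.00106 A into n1 (from n3)
Assemble and solve the 4×4 MNA system:
  V(n1)=0.08144  V(n2)=-0.003353  V(n3)=-0.003355  V(n4)=-6.551e-05

R_eq = 80.00 Ω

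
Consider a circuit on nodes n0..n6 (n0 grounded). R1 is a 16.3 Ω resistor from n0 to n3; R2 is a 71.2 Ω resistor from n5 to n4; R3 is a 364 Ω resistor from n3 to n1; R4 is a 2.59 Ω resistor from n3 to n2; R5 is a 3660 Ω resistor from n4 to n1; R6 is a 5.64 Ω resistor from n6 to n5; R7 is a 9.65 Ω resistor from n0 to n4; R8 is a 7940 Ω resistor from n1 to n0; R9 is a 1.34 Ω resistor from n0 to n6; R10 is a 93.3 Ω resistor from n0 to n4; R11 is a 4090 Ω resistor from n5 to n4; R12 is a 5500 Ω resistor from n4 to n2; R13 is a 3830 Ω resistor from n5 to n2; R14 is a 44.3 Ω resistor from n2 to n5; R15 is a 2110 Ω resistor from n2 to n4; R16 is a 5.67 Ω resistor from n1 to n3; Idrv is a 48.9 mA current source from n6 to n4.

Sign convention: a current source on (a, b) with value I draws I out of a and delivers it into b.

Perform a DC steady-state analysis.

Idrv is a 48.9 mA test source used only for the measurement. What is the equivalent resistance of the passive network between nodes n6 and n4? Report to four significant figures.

Element admittances at DC:
  Y(R1) = 0.06135 S between n0,n3
  Y(R2) = 0.01404 S between n5,n4
  Y(R3) = 0.002747 S between n3,n1
  Y(R4) = 0.3861 S between n3,n2
  Y(R5) = 0.0002732 S between n4,n1
  Y(R6) = 0.1773 S between n6,n5
  Y(R7) = 0.1036 S between n0,n4
  Y(R8) = 0.0001259 S between n1,n0
  Y(R9) = 0.7463 S between n0,n6
  Y(R10) = 0.01072 S between n0,n4
  Y(R11) = 0.0002445 S between n5,n4
  Y(R12) = 0.0001818 S between n4,n2
  Y(R13) = 0.0002611 S between n5,n2
  Y(R14) = 0.02257 S between n2,n5
  Y(R15) = 0.0004739 S between n2,n4
  Y(R16) = 0.1764 S between n1,n3
  Idrv: injects 0.0489 A into n4 (from n6)
Assemble and solve the 6×6 MNA system:
  V(n1)=-0.001255  V(n2)=-0.002387  V(n3)=-0.001829  V(n4)=0.3749  V(n5)=-0.02264  V(n6)=-0.05729

R_eq = 8.839 Ω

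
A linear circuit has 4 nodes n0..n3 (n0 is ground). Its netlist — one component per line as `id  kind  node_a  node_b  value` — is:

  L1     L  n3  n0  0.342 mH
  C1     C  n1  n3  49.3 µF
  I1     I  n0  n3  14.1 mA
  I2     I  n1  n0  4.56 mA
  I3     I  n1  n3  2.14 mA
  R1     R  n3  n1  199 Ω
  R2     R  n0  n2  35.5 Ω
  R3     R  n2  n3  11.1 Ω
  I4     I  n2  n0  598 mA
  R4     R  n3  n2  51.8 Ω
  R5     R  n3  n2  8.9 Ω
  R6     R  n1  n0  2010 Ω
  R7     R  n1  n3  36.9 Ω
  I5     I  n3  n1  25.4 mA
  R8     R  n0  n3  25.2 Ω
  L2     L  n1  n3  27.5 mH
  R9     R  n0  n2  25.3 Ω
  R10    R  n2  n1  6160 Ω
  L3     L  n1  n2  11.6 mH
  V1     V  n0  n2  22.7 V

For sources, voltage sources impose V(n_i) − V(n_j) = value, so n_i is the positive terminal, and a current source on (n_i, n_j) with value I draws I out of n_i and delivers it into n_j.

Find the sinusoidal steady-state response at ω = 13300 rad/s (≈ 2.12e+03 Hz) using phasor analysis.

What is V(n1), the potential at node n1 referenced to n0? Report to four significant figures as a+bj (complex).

-11.14-9.285j V

Apply KCL at each of the 3 non-ground nodes and solve the resulting linear system.
Node n1: branches {C1, I2, I3, R1, R6, R7, I5, L2, R10, L3} → V_1 = -11.14-9.285j
Node n2: branches {R2, R3, I4, R4, R5, R9, R10, L3, V1} → V_2 = -22.70+0.000j
Node n3: branches {L1, C1, I1, I3, R1, R3, R4, R5, R7, I5, R8, L2} → V_3 = -11.27-9.165j
Source currents: i(V1)=-3.416+2.109j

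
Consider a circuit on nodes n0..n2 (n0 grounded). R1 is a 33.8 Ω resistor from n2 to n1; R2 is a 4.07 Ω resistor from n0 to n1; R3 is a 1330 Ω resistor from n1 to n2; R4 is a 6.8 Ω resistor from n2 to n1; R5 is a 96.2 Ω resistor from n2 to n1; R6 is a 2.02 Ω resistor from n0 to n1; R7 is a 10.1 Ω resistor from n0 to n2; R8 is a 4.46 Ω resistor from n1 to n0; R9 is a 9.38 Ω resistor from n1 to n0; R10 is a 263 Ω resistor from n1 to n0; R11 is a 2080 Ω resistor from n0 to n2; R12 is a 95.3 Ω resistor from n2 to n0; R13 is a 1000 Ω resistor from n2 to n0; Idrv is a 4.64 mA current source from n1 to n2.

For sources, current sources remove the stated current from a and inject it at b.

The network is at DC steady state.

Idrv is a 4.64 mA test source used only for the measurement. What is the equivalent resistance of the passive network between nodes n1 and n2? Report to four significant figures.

R_eq = 3.467 Ω

Apply KCL at each of the 2 non-ground nodes and solve the resulting linear system.
Node n1: branches {R1, R2, R3, R4, R5, R6, R8, R9, R10, Idrv} → V_1 = -0.001505
Node n2: branches {R1, R3, R4, R5, R7, R11, R12, R13, Idrv} → V_2 = 0.01458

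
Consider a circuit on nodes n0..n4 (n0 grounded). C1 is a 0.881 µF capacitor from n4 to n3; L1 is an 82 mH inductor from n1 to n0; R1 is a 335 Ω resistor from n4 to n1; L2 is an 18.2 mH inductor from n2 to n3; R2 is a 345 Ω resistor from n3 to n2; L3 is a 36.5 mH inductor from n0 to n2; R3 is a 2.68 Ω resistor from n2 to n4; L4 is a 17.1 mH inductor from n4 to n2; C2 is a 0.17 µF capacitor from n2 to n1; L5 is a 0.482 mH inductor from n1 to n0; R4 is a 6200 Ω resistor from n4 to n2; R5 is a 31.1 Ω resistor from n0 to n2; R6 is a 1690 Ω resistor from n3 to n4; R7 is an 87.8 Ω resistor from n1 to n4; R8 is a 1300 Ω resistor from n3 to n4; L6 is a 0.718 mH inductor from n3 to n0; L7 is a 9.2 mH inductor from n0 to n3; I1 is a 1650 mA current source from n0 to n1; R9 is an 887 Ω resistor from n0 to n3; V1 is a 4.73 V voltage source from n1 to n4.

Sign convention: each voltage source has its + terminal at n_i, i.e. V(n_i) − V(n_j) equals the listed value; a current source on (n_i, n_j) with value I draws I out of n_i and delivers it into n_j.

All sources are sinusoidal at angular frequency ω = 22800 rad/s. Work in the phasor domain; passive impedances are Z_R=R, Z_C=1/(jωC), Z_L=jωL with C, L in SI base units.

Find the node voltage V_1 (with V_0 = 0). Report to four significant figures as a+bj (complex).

9.939+21.25j V

MNA unknowns: 4 node voltages V₁..V_4 plus 1 source current (V1)
C1: Y=0.000+0.02009j on G[4,3]
L1: Y=0.000-0.0005349j on G[1,0]
R1: Y=0.002985+0.000j on G[4,1]
L2: Y=0.000-0.002410j on G[2,3]
R2: Y=0.002899+0.000j on G[3,2]
L3: Y=0.000-0.001202j on G[0,2]
R3: Y=0.3731+0.000j on G[2,4]
L4: Y=0.000-0.002565j on G[4,2]
C2: Y=0.000+0.003876j on G[2,1]
L5: Y=0.000-0.09100j on G[1,0]
R4: Y=0.0001613+0.000j on G[4,2]
R5: Y=0.03215+0.000j on G[0,2]
R6: Y=0.0005917+0.000j on G[3,4]
R7: Y=0.01139+0.000j on G[1,4]
R8: Y=0.0007692+0.000j on G[3,4]
L6: Y=0.000-0.06109j on G[3,0]
L7: Y=0.000-0.004767j on G[0,3]
I1: z[0]−=1.65, z[1]+=1.65
R9: Y=0.001127+0.000j on G[0,3]
V1: row V1−V4=4.73, i_V1 at 1,4
solve → V1=9.939+21.25j, V2=4.511+19.49j, V3=-4.498-6.965j, V4=5.209+21.25j
aux → i_V1=-0.3564+0.8887j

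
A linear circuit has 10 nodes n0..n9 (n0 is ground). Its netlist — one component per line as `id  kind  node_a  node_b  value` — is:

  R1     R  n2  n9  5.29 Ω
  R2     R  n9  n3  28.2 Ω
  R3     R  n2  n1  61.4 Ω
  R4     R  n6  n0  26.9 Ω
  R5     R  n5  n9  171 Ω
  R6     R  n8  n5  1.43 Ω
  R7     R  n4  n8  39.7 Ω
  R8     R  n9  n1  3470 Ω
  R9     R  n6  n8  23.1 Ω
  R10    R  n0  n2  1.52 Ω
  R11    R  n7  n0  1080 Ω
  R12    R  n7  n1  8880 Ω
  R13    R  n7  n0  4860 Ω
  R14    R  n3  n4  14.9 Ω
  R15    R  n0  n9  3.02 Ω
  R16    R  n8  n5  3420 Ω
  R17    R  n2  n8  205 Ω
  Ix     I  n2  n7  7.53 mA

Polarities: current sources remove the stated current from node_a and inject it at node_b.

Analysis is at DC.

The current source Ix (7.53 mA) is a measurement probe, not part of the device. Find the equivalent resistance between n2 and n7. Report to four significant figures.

Element admittances at DC:
  Y(R1) = 0.1890 S between n2,n9
  Y(R2) = 0.03546 S between n9,n3
  Y(R3) = 0.01629 S between n2,n1
  Y(R4) = 0.03717 S between n6,n0
  Y(R5) = 0.005848 S between n5,n9
  Y(R6) = 0.6993 S between n8,n5
  Y(R7) = 0.02519 S between n4,n8
  Y(R8) = 0.0002882 S between n9,n1
  Y(R9) = 0.04329 S between n6,n8
  Y(R10) = 0.6579 S between n0,n2
  Y(R11) = 0.0009259 S between n7,n0
  Y(R12) = 0.0001126 S between n7,n1
  Y(R13) = 0.0002058 S between n7,n0
  Y(R14) = 0.06711 S between n3,n4
  Y(R15) = 0.3311 S between n0,n9
  Y(R16) = 0.0002924 S between n8,n5
  Y(R17) = 0.004878 S between n2,n8
  Ix: injects 0.00753 A into n7 (from n2)
Assemble and solve the 9×9 MNA system:
  V(n1)=0.03225  V(n2)=-0.008765  V(n3)=-0.002856  V(n4)=-0.002708  V(n5)=-0.002319  V(n6)=-0.001244  V(n7)=6.055  V(n8)=-0.002312  V(n9)=-0.003138

R_eq = 805.2 Ω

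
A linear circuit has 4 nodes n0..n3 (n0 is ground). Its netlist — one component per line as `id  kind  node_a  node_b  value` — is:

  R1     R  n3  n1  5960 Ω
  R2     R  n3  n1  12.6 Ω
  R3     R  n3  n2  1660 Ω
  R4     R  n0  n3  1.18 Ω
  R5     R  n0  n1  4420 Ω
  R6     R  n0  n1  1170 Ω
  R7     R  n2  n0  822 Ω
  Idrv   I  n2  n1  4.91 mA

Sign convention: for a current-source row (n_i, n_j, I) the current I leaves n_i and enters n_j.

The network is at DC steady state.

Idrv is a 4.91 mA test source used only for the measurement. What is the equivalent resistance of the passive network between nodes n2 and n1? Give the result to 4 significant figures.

R_eq = 562.7 Ω

Apply KCL at each of the 3 non-ground nodes and solve the resulting linear system.
Node n1: branches {R1, R2, R5, R6, Idrv} → V_1 = 0.06465
Node n2: branches {R3, R7, Idrv} → V_2 = -2.698
Node n3: branches {R1, R2, R3, R4} → V_3 = 0.003791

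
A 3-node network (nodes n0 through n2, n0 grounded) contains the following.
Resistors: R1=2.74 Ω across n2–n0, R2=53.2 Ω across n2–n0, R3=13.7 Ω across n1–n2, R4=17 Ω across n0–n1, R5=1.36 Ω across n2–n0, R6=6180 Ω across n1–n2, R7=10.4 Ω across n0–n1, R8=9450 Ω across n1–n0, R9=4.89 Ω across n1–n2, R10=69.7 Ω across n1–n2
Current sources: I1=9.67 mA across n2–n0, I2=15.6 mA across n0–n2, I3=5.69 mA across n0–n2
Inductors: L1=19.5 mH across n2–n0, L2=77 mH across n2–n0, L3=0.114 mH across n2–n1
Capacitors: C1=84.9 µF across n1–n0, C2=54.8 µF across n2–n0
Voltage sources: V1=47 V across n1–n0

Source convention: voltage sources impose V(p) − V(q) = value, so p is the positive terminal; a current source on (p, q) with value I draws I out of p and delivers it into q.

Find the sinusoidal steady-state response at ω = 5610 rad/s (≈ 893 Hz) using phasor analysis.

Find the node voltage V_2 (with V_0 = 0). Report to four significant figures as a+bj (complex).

MNA unknowns: 2 node voltages V₁..V_2 plus 1 source current (V1)
R1: Y=0.3650+0.000j on G[2,0]
I1: z[2]−=0.00967, z[0]+=0.00967
L1: Y=0.000-0.009141j on G[2,0]
L2: Y=0.000-0.002315j on G[2,0]
R2: Y=0.01880+0.000j on G[2,0]
R3: Y=0.07299+0.000j on G[1,2]
R4: Y=0.05882+0.000j on G[0,1]
C1: Y=0.000+0.4763j on G[1,0]
R5: Y=0.7353+0.000j on G[2,0]
R6: Y=0.0001618+0.000j on G[1,2]
R7: Y=0.09615+0.000j on G[0,1]
I2: z[0]−=0.0156, z[2]+=0.0156
I3: z[0]−=0.00569, z[2]+=0.00569
L3: Y=0.000-1.564j on G[2,1]
R8: Y=0.0001058+0.000j on G[1,0]
R9: Y=0.2045+0.000j on G[1,2]
C2: Y=0.000+0.3074j on G[2,0]
R10: Y=0.01435+0.000j on G[1,2]
V1: row V1−V0=47, i_V1 at 1,0
solve → V1=47.00+0.000j, V2=31.28-23.98j
aux → i_V1=-49.38-4.806j

31.28-23.98j V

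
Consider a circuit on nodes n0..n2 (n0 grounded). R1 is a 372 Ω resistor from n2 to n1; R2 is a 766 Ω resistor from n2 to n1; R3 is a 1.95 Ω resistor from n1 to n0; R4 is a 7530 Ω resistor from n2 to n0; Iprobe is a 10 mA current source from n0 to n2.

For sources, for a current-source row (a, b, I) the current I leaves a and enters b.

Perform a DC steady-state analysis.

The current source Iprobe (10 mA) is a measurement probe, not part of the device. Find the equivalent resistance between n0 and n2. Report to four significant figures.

Apply KCL at each of the 2 non-ground nodes and solve the resulting linear system.
Node n1: branches {R1, R2, R3} → V_1 = 0.01887
Node n2: branches {R1, R2, R4, Iprobe} → V_2 = 2.442

R_eq = 244.2 Ω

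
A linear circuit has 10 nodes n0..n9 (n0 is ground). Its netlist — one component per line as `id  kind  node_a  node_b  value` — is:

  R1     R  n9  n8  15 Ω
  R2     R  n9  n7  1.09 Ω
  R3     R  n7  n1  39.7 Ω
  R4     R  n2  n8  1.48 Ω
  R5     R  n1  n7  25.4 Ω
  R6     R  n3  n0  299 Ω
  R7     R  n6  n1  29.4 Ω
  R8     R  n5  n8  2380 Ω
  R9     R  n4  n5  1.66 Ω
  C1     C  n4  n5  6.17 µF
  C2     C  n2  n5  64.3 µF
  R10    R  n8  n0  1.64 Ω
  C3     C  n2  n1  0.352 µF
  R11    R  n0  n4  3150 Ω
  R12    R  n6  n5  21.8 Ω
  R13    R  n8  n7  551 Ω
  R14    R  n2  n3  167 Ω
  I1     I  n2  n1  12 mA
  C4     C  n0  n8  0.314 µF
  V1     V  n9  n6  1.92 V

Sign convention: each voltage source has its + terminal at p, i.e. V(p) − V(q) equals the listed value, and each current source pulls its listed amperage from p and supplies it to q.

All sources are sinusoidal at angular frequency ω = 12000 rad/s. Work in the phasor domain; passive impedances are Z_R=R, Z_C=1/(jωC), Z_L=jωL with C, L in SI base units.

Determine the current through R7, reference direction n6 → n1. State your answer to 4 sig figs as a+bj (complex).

Apply KCL at each of the 9 non-ground nodes and solve the resulting linear system.
Node n1: branches {R3, R5, R7, C3, I1} → V_1 = 0.2744-0.006145j
Node n2: branches {R4, C2, C3, R14, I1} → V_2 = -0.08437-0.001095j
Node n3: branches {R6, R14} → V_3 = -0.05413-0.0007023j
Node n4: branches {R9, C1, R11} → V_4 = -0.08723+0.05776j
Node n5: branches {R8, R9, C1, C2, R12} → V_5 = -0.08727+0.05779j
Node n6: branches {R7, R12, V1} → V_6 = -1.079+0.009932j
Node n7: branches {R2, R3, R5, R13} → V_7 = 0.8020+0.008858j
Node n8: branches {R1, R4, R8, R10, R13, C4} → V_8 = 0.0003422-2.833e-05j
Node n9: branches {R1, R2, V1} → V_9 = 0.8408+0.009932j
Source currents: i(V1)=-0.09155-0.001649j

-0.04604+0.0005468j A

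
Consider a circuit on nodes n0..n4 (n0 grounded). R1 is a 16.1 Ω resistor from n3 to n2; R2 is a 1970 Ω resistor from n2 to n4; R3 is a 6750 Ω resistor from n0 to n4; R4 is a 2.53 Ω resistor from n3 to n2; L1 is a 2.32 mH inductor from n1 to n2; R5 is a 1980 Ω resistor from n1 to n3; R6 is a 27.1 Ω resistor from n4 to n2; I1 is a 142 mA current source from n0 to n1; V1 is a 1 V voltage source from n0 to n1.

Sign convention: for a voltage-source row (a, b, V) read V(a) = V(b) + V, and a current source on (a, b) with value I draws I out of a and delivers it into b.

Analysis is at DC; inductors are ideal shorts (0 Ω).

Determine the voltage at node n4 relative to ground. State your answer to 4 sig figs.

-0.9961 V

Element admittances at DC:
  Y(R1) = 0.06211 S between n3,n2
  Y(R2) = 0.0005076 S between n2,n4
  Y(R3) = 0.0001481 S between n0,n4
  Y(R4) = 0.3953 S between n3,n2
  L1: short n1↔n2 (DC inductor)
  Y(R5) = 0.0005051 S between n1,n3
  Y(R6) = 0.03690 S between n4,n2
  I1: injects 0.142 A into n1 (from n0)
  V1: constraint V(n0)−V(n1) = 1
Assemble and solve the 6×6 MNA system:
  V(n1)=-1.000  V(n2)=-1.000  V(n3)=-1.000  V(n4)=-0.9961
  i(L1)=-0.0001476  i(V1)=-0.1421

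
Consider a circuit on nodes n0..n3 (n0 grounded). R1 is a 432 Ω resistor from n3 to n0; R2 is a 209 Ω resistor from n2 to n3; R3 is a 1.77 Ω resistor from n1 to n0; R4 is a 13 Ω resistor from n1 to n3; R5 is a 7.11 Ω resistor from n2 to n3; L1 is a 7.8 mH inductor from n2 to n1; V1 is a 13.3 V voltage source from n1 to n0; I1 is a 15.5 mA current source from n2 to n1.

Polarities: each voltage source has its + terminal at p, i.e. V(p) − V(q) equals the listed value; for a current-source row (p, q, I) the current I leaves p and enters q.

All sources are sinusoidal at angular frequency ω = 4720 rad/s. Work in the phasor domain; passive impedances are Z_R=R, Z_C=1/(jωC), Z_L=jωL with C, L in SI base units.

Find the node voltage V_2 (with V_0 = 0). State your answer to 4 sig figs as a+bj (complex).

Element admittances at ω=4720 rad/s:
  Y(R1) = 0.002315+0.000j S between n3,n0
  Y(R2) = 0.004785+0.000j S between n2,n3
  Y(R3) = 0.5650+0.000j S between n1,n0
  Y(R4) = 0.07692+0.000j S between n1,n3
  Y(R5) = 0.1406+0.000j S between n2,n3
  Y(L1) = 0.000-0.02716j S between n2,n1
  V1: constraint V(n1)−V(n0) = 13.3
  I1: injects 0.0155 A into n1 (from n2)
Assemble and solve the 4×4 MNA system:
  V(n1)=13.30+0.000j  V(n2)=12.76-0.2857j  V(n3)=12.81-0.1849j
  i(V1)=-7.544+0.0004281j

12.76-0.2857j V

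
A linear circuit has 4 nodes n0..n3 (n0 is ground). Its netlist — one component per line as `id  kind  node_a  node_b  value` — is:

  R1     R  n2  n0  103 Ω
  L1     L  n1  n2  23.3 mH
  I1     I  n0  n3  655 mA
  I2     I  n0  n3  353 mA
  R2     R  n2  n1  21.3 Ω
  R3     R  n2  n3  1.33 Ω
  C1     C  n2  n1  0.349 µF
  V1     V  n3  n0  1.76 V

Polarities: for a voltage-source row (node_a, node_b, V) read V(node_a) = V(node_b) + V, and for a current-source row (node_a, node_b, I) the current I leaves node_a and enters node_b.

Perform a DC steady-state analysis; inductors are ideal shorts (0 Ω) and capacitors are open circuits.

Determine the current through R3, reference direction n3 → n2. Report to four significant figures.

0.01687 A

Element admittances at DC:
  Y(R1) = 0.009709 S between n2,n0
  L1: short n1↔n2 (DC inductor)
  I1: injects 0.655 A into n3 (from n0)
  I2: injects 0.353 A into n3 (from n0)
  Y(R2) = 0.04695 S between n2,n1
  Y(R3) = 0.7519 S between n2,n3
  Y(C1) = 0.000 S between n2,n1
  V1: constraint V(n3)−V(n0) = 1.76
Assemble and solve the 5×5 MNA system:
  V(n1)=1.738  V(n2)=1.738  V(n3)=1.760
  i(L1)=0.000  i(V1)=0.9911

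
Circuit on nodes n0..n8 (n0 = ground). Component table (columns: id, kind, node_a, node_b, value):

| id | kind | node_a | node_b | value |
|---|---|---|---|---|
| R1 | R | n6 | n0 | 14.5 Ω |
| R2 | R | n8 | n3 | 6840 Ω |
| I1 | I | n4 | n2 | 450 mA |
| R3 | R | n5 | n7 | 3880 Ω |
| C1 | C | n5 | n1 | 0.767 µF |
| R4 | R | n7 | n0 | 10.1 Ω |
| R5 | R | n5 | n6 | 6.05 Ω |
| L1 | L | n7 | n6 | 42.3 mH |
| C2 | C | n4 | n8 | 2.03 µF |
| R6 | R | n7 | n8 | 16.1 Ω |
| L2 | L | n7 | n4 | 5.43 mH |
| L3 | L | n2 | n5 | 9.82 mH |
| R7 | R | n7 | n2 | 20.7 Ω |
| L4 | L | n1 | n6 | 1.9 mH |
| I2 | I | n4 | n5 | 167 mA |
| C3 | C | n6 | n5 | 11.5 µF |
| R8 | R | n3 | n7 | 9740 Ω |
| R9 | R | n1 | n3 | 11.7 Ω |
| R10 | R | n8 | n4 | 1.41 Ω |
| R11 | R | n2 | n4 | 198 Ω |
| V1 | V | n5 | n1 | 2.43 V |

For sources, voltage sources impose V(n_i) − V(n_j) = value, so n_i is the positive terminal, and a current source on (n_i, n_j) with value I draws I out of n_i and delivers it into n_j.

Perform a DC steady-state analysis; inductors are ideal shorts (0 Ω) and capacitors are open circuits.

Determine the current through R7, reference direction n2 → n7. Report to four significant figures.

0.1174 A

Apply KCL at each of the 8 non-ground nodes and solve the resulting linear system.
Node n1: branches {C1, L4, R9, V1} → V_1 = 0.000
Node n2: branches {I1, L3, R7, R11} → V_2 = 2.430
Node n3: branches {R2, R8, R9} → V_3 = 0.000
Node n4: branches {I1, C2, L2, I2, R10, R11} → V_4 = 0.000
Node n5: branches {R3, C1, R5, L3, I2, C3, V1} → V_5 = 2.430
Node n6: branches {R1, R5, L1, L4, C3} → V_6 = 0.000
Node n7: branches {R3, R4, L1, R6, L2, R7, R8} → V_7 = 0.000
Node n8: branches {R2, C2, R6, R10} → V_8 = 0.000
Source currents: i(L1)=-0.4867, i(L2)=0.6047, i(L3)=0.3203, i(L4)=0.08506, i(V1)=0.08506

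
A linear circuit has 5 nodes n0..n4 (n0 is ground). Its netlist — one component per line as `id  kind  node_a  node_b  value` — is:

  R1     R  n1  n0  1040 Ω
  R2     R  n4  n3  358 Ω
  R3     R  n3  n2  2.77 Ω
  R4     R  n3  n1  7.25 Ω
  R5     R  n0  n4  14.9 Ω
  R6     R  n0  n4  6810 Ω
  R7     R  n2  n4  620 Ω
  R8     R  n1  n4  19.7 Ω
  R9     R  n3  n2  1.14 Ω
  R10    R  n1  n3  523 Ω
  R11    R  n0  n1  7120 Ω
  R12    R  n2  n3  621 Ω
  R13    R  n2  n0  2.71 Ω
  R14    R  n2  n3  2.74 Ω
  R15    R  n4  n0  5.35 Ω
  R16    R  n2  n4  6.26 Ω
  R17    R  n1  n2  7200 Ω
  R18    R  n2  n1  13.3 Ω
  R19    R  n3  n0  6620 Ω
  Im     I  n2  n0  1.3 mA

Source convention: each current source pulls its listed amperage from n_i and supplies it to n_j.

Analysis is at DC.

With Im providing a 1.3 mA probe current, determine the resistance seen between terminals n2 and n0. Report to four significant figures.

MNA unknowns: 4 node voltages V₁..V_4
R1: Y=0.0009615 on G[1,0]
R2: Y=0.002793 on G[4,3]
R3: Y=0.3610 on G[3,2]
R4: Y=0.1379 on G[3,1]
R5: Y=0.06711 on G[0,4]
R6: Y=0.0001468 on G[0,4]
R7: Y=0.001613 on G[2,4]
R8: Y=0.05076 on G[1,4]
R9: Y=0.8772 on G[3,2]
R10: Y=0.001912 on G[1,3]
R11: Y=0.0001404 on G[0,1]
R12: Y=0.001610 on G[2,3]
R13: Y=0.3690 on G[2,0]
R14: Y=0.3650 on G[2,3]
R15: Y=0.1869 on G[4,0]
R16: Y=0.1597 on G[2,4]
R17: Y=0.0001389 on G[1,2]
R18: Y=0.07519 on G[2,1]
R19: Y=0.0001511 on G[3,0]
Im: z[2]−=0.0013, z[0]+=0.0013
solve → V1=-0.002380, V2=-0.002689, V3=-0.002662, V4=-0.001198

R_eq = 2.069 Ω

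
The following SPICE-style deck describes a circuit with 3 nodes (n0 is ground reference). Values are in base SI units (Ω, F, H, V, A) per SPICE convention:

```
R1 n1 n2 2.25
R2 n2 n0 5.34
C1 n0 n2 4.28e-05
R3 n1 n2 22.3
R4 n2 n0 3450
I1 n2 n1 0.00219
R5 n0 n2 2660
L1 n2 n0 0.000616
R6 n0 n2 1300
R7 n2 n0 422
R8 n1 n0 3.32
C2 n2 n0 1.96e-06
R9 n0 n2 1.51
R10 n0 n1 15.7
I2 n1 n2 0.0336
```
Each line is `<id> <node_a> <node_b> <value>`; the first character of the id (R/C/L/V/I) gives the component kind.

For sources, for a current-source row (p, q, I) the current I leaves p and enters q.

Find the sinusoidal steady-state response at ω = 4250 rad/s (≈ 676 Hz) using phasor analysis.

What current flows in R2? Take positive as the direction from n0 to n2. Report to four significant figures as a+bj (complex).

Apply KCL at each of the 2 non-ground nodes and solve the resulting linear system.
Node n1: branches {R1, R3, I1, R8, R10, I2} → V_1 = -0.02977+0.001265j
Node n2: branches {R1, R2, C1, R3, R4, I1, R5, L1, R6, R7, C2, R9, I2} → V_2 = 0.01223+0.002208j

-0.002291-0.0004134j A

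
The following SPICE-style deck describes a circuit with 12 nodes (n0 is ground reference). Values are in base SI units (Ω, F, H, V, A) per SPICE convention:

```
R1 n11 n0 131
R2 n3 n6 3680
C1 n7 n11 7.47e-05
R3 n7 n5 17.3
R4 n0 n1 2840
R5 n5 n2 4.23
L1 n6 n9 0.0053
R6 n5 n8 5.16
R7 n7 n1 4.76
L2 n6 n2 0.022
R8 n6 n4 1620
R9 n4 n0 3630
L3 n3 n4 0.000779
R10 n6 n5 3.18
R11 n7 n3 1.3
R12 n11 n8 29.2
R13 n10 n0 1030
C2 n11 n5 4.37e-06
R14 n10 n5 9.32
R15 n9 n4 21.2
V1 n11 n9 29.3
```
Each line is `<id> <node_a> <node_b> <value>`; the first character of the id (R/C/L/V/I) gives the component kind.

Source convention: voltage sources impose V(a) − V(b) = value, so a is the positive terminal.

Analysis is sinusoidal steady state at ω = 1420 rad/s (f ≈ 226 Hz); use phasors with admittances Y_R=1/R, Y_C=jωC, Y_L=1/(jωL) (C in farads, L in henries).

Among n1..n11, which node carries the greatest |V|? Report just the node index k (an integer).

MNA unknowns: 11 node voltages V₁..V_11 plus 1 source current (V1)
R1: Y=0.007634+0.000j on G[11,0]
R2: Y=0.0002717+0.000j on G[3,6]
C1: Y=0.000+0.1061j on G[7,11]
R3: Y=0.05780+0.000j on G[7,5]
R4: Y=0.0003521+0.000j on G[0,1]
R5: Y=0.2364+0.000j on G[5,2]
L1: Y=0.000-0.1329j on G[6,9]
R6: Y=0.1938+0.000j on G[5,8]
R7: Y=0.2101+0.000j on G[7,1]
L2: Y=0.000-0.03201j on G[6,2]
R8: Y=0.0006173+0.000j on G[6,4]
R9: Y=0.0002755+0.000j on G[4,0]
L3: Y=0.000-0.9040j on G[3,4]
R10: Y=0.3145+0.000j on G[6,5]
R11: Y=0.7692+0.000j on G[7,3]
R12: Y=0.03425+0.000j on G[11,8]
R13: Y=0.0009709+0.000j on G[10,0]
C2: Y=0.000+0.006205j on G[11,5]
R14: Y=0.1073+0.000j on G[10,5]
R15: Y=0.04717+0.000j on G[9,4]
V1: row V11−V9=29.3, i_V1 at 11,9
solve → V1=-5.868+14.63j, V2=-21.05+11.36j, V3=-7.116+13.72j, V4=-6.320+12.67j, V5=-20.89+10.68j, V6=-26.08+10.21j, V7=-5.878+14.66j, V8=-17.28+8.703j, V9=-26.17-2.478j, V10=-20.70+10.58j, V11=3.132-2.478j
aux → i_V1=-2.622-0.7030j

6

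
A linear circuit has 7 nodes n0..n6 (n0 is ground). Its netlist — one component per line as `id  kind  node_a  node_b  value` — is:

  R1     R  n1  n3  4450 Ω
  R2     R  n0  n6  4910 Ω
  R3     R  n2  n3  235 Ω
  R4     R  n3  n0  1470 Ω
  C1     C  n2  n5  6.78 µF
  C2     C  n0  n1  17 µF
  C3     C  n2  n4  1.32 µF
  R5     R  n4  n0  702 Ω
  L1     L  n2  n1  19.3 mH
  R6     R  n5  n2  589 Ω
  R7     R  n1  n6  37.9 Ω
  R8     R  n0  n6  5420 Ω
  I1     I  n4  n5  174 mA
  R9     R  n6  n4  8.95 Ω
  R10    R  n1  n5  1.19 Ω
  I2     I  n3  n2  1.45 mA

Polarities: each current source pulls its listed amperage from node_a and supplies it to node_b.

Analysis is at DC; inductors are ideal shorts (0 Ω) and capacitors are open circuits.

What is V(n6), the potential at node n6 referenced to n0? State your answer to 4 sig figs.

-0.6036 V

Element admittances at DC:
  Y(R1) = 0.0002247 S between n1,n3
  Y(R2) = 0.0002037 S between n0,n6
  Y(R3) = 0.004255 S between n2,n3
  Y(R4) = 0.0006803 S between n3,n0
  Y(C1) = 0.000 S between n2,n5
  Y(C2) = 0.000 S between n0,n1
  Y(C3) = 0.000 S between n2,n4
  Y(R5) = 0.001425 S between n4,n0
  L1: short n2↔n1 (DC inductor)
  Y(R6) = 0.001698 S between n5,n2
  Y(R7) = 0.02639 S between n1,n6
  Y(R8) = 0.0001845 S between n0,n6
  I1: injects 0.174 A into n5 (from n4)
  Y(R9) = 0.1117 S between n6,n4
  Y(R10) = 0.8403 S between n1,n5
  I2: injects 0.00145 A into n2 (from n3)
Assemble and solve the 7×7 MNA system:
  V(n1)=5.867  V(n2)=5.867  V(n3)=4.812  V(n4)=-2.134  V(n5)=6.074  V(n6)=-0.6036
  i(L1)=-0.002686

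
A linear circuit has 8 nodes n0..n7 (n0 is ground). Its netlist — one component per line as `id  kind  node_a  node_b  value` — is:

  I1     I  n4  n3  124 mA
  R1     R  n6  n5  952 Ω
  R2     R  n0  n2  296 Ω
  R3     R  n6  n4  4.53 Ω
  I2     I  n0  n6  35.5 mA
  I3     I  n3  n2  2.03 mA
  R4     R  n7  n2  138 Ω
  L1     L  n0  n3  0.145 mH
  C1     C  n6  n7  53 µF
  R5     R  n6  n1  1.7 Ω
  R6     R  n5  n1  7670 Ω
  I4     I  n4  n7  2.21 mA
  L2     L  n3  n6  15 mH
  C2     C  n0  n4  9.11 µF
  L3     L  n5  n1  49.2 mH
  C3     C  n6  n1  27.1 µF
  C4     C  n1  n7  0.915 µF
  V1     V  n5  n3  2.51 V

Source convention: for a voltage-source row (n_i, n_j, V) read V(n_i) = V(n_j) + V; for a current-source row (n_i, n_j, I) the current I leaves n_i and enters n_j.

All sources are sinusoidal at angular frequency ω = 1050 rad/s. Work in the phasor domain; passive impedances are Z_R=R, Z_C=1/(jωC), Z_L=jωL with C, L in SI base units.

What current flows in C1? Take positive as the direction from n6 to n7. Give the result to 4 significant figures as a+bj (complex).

-0.002318-0.002740j A

Element admittances at ω=1050 rad/s:
  I1: injects 0.124 A into n3 (from n4)
  Y(R1) = 0.001050+0.000j S between n6,n5
  Y(R2) = 0.003378+0.000j S between n0,n2
  Y(R3) = 0.2208+0.000j S between n6,n4
  I2: injects 0.0355 A into n6 (from n0)
  I3: injects 0.00203 A into n2 (from n3)
  Y(R4) = 0.007246+0.000j S between n7,n2
  Y(L1) = 0.000-6.568j S between n0,n3
  Y(C1) = 0.000+0.05565j S between n6,n7
  Y(R5) = 0.5882+0.000j S between n6,n1
  Y(R6) = 0.0001304+0.000j S between n5,n1
  I4: injects 0.00221 A into n7 (from n4)
  Y(L2) = 0.000-0.06349j S between n3,n6
  Y(C2) = 0.000+0.009565j S between n0,n4
  Y(L3) = 0.000-0.01936j S between n5,n1
  Y(C3) = 0.000+0.02846j S between n6,n1
  Y(C4) = 0.000+0.0009608j S between n1,n7
  V1: constraint V(n5)−V(n3) = 2.51
Assemble and solve the 8×8 MNA system:
  V(n1)=0.5525-1.218j  V(n2)=0.5759-0.8145j  V(n3)=-0.0005739+0.003437j  V(n4)=-0.1064-1.148j  V(n5)=2.509+0.003437j  V(n6)=0.5151-1.153j  V(n7)=0.5643-1.194j
  i(V1)=-0.02600+0.03651j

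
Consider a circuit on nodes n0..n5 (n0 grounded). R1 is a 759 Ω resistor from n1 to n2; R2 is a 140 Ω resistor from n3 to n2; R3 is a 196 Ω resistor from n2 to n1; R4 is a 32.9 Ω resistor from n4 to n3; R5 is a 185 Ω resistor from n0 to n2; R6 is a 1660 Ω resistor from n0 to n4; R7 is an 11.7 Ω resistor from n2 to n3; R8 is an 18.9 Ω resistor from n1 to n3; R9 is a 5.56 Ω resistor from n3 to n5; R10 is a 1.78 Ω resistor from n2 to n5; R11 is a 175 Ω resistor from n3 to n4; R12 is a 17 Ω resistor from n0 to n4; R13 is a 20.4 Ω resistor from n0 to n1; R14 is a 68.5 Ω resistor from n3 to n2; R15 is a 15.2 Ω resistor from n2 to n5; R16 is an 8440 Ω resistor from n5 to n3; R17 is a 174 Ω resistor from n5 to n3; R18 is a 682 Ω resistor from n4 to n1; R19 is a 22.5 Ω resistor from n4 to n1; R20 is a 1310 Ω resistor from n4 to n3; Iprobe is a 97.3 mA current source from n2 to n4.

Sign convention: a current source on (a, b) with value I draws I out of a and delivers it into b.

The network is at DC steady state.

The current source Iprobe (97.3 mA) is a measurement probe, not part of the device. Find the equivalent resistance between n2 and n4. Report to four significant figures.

Apply KCL at each of the 5 non-ground nodes and solve the resulting linear system.
Node n1: branches {R1, R3, R8, R13, R18, R19} → V_1 = -0.2781
Node n2: branches {R1, R2, R3, R5, R7, R10, R14, R15, Iprobe} → V_2 = -1.290
Node n3: branches {R2, R4, R7, R8, R9, R11, R14, R16, R17, R20} → V_3 = -0.9552
Node n4: branches {R4, R6, R11, R12, R18, R19, R20, Iprobe} → V_4 = 0.3467
Node n5: branches {R9, R10, R15, R16, R17} → V_5 = -1.213

R_eq = 16.82 Ω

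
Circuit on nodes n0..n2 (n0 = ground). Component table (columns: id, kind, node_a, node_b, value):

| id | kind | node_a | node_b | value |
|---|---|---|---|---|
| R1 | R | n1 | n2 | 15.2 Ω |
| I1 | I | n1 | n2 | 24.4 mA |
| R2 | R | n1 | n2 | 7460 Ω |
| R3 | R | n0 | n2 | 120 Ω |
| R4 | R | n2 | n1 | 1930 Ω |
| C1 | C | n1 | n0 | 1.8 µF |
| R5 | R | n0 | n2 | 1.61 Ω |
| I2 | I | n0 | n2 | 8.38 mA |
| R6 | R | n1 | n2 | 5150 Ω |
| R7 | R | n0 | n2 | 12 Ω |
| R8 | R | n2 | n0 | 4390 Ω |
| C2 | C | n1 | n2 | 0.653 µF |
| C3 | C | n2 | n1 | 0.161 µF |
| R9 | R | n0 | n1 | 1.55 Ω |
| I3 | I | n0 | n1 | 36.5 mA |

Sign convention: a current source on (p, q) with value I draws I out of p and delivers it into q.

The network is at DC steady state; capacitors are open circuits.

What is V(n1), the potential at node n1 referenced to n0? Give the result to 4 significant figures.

0.02110 V

Apply KCL at each of the 2 non-ground nodes and solve the resulting linear system.
Node n1: branches {R1, I1, R2, R4, C1, R6, C2, C3, R9, I3} → V_1 = 0.02110
Node n2: branches {R1, I1, R2, R3, R4, R5, I2, R6, R7, R8, C2, C3} → V_2 = 0.04385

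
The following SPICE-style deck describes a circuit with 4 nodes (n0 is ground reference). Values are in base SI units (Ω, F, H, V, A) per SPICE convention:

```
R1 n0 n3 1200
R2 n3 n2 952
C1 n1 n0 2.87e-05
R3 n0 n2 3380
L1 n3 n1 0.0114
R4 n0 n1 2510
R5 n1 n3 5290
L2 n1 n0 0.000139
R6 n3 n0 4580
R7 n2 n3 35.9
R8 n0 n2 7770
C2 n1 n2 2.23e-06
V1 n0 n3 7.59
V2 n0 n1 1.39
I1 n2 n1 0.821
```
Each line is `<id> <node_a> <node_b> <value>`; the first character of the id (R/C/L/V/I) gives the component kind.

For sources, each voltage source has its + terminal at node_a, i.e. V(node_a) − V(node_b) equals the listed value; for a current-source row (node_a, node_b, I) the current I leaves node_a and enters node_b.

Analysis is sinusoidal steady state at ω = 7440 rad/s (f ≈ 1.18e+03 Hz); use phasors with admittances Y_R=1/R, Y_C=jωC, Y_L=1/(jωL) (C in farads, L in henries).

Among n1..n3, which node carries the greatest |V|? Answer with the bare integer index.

Element admittances at ω=7440 rad/s:
  Y(R1) = 0.0008333+0.000j S between n0,n3
  Y(R2) = 0.001050+0.000j S between n3,n2
  Y(C1) = 0.000+0.2135j S between n1,n0
  Y(R3) = 0.0002959+0.000j S between n0,n2
  Y(L1) = 0.000-0.01179j S between n3,n1
  Y(R4) = 0.0003984+0.000j S between n0,n1
  Y(R5) = 0.0001890+0.000j S between n1,n3
  Y(L2) = 0.000-0.9670j S between n1,n0
  Y(R6) = 0.0002183+0.000j S between n3,n0
  Y(R7) = 0.02786+0.000j S between n2,n3
  Y(R8) = 0.0001287+0.000j S between n0,n2
  Y(C2) = 0.000+0.01659j S between n1,n2
  V1: constraint V(n0)−V(n3) = 7.59
  V2: constraint V(n0)−V(n1) = 1.39
  I1: injects 0.821 A into n1 (from n2)
Assemble and solve the 5×5 MNA system:
  V(n1)=-1.390+0.000j  V(n2)=-27.21+14.61j  V(n3)=-7.590+0.000j
  i(V1)=0.5580-0.3491j  i(V2)=-0.5781+1.403j

2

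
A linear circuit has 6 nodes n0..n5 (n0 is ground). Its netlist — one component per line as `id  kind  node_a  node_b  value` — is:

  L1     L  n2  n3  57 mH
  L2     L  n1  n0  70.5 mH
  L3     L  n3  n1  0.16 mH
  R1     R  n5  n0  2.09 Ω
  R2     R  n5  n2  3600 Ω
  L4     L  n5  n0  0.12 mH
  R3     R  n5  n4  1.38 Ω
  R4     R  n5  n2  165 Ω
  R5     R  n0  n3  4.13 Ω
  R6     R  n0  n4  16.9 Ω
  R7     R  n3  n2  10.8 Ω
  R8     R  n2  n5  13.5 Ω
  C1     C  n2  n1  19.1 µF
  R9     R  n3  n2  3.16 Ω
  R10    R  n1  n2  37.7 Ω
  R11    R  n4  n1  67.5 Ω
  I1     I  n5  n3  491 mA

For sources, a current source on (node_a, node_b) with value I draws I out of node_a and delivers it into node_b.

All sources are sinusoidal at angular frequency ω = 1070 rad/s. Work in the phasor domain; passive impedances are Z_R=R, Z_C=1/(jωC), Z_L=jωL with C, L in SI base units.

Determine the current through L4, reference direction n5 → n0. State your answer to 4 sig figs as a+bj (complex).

Element admittances at ω=1070 rad/s:
  Y(L1) = 0.000-0.01640j S between n2,n3
  Y(L2) = 0.000-0.01326j S between n1,n0
  Y(L3) = 0.000-5.841j S between n3,n1
  Y(R1) = 0.4785+0.000j S between n5,n0
  Y(R2) = 0.0002778+0.000j S between n5,n2
  Y(L4) = 0.000-7.788j S between n5,n0
  Y(R3) = 0.7246+0.000j S between n5,n4
  Y(R4) = 0.006061+0.000j S between n5,n2
  Y(R5) = 0.2421+0.000j S between n0,n3
  Y(R6) = 0.05917+0.000j S between n0,n4
  Y(R7) = 0.09259+0.000j S between n3,n2
  Y(R8) = 0.07407+0.000j S between n2,n5
  Y(C1) = 0.000+0.02044j S between n2,n1
  Y(R9) = 0.3165+0.000j S between n3,n2
  Y(R10) = 0.02653+0.000j S between n1,n2
  Y(R11) = 0.01481+0.000j S between n4,n1
  I1: injects 0.491 A into n3 (from n5)
Assemble and solve the 5×5 MNA system:
  V(n1)=1.508+0.04477j  V(n2)=1.274+0.03611j  V(n3)=1.510+0.04967j  V(n4)=0.02414-0.04177j  V(n5)=-0.004224-0.04695j

-0.3656+0.03290j A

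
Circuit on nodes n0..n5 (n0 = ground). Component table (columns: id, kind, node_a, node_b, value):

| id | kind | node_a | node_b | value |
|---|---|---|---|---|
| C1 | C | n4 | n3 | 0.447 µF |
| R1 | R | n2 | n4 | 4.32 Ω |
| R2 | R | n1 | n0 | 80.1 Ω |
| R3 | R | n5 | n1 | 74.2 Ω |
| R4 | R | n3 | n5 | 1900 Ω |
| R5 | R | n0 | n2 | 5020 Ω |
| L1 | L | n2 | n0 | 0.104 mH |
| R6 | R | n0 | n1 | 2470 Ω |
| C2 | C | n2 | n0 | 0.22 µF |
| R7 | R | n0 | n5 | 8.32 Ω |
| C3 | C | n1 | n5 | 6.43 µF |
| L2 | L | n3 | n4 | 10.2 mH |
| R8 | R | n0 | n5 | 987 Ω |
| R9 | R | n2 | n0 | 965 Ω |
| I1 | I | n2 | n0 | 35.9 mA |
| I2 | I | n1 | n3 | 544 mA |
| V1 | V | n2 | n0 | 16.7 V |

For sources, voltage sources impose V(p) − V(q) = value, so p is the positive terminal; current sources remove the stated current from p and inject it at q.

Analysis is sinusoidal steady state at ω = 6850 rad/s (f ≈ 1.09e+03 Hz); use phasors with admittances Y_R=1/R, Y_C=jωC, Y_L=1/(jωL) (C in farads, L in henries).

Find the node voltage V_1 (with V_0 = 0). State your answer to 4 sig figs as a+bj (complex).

-8.351+7.798j V

Apply KCL at each of the 5 non-ground nodes and solve the resulting linear system.
Node n1: branches {R2, R3, R6, C3, I2} → V_1 = -8.351+7.798j
Node n2: branches {R1, R5, L1, C2, R9, I1, V1} → V_2 = 16.70+0.000j
Node n3: branches {C1, R4, L2, I2} → V_3 = 21.23+47.09j
Node n4: branches {C1, R1, L2} → V_4 = 18.99-0.1085j
Node n5: branches {R3, R4, R7, C3, R8} → V_5 = -3.493-0.6221j
Source currents: i(V1)=0.4745+23.39j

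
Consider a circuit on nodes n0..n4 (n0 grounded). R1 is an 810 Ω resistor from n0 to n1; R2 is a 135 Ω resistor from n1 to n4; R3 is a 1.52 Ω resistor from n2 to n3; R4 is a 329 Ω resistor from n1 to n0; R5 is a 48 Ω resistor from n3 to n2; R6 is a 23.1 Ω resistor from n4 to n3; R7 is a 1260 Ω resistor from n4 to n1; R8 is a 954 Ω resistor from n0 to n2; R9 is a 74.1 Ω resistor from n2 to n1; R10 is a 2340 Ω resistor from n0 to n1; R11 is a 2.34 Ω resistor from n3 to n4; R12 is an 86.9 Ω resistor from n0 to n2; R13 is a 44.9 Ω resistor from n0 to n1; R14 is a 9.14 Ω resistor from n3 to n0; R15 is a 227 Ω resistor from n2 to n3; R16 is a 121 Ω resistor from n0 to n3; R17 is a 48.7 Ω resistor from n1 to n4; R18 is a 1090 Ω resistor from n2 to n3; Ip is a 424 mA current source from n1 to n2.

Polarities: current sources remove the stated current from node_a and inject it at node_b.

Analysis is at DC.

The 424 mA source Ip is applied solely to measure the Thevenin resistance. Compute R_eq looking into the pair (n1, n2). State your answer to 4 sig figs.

Apply KCL at each of the 4 non-ground nodes and solve the resulting linear system.
Node n1: branches {R1, R2, R4, R7, R9, R10, R13, R17, Ip} → V_1 = -5.525
Node n2: branches {R3, R5, R8, R9, R12, R15, R18, Ip} → V_2 = 1.553
Node n3: branches {R3, R5, R6, R11, R14, R15, R16, R18} → V_3 = 1.101
Node n4: branches {R2, R6, R7, R11, R17} → V_4 = 0.7196

R_eq = 16.69 Ω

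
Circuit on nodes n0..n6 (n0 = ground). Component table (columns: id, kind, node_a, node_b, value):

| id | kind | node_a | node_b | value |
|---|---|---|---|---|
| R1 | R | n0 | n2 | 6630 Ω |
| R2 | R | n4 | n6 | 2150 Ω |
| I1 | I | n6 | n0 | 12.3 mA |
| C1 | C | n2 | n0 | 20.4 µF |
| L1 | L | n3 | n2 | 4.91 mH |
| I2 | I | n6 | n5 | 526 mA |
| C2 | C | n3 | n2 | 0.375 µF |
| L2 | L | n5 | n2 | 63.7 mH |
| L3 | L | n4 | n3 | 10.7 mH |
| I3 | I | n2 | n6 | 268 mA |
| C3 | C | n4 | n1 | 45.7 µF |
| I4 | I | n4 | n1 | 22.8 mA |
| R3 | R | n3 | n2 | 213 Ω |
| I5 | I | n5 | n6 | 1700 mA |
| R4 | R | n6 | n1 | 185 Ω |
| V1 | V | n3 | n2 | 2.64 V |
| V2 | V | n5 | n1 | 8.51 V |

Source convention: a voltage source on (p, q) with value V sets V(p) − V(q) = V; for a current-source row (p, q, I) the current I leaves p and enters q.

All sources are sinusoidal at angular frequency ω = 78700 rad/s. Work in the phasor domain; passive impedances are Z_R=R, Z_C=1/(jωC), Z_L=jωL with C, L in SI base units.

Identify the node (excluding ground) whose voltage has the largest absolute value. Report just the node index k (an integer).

Element admittances at ω=78700 rad/s:
  Y(R1) = 0.0001508+0.000j S between n0,n2
  Y(R2) = 0.0004651+0.000j S between n4,n6
  I1: injects 0.0123 A into n0 (from n6)
  Y(C1) = 0.000+1.605j S between n2,n0
  Y(L1) = 0.000-0.002588j S between n3,n2
  I2: injects 0.526 A into n5 (from n6)
  Y(C2) = 0.000+0.02951j S between n3,n2
  Y(L2) = 0.000-0.0001995j S between n5,n2
  Y(L3) = 0.000-0.001188j S between n4,n3
  I3: injects 0.268 A into n6 (from n2)
  Y(C3) = 0.000+3.597j S between n4,n1
  I4: injects 0.0228 A into n1 (from n4)
  Y(R3) = 0.004695+0.000j S between n3,n2
  I5: injects 1.7 A into n6 (from n5)
  Y(R4) = 0.005405+0.000j S between n6,n1
  V1: constraint V(n3)−V(n2) = 2.64
  V2: constraint V(n5)−V(n1) = 8.51
Assemble and solve the 8×8 MNA system:
  V(n1)=1.037+184.3j  V(n2)=-7.198e-07+0.007661j  V(n3)=2.640+0.007661j  V(n4)=1.036+184.4j  V(n5)=9.547+184.3j  V(n6)=244.6+184.3j
  i(V1)=0.2065-0.06918j  i(V2)=-1.211+0.001904j

6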